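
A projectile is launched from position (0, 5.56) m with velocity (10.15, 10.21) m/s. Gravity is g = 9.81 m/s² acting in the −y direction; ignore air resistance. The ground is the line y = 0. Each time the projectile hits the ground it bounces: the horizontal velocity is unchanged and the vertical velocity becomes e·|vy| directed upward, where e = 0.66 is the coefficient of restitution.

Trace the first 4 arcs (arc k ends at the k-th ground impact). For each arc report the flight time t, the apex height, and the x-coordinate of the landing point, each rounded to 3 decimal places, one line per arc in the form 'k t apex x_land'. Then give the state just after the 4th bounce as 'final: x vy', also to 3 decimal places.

1 2.530 10.873 25.676
2 1.965 4.736 45.624
3 1.297 2.063 58.790
4 0.856 0.899 67.479
final: 67.479 2.771

Arc 1: start y=5.560, vy=10.210 → t=2.530, apex=10.873, x_land=25.676, impact vy=-14.606
  bounce: vy ← 0.66·14.606 = 9.640
Arc 2: start y=0.000, vy=9.640 → t=1.965, apex=4.736, x_land=45.624, impact vy=-9.640
  bounce: vy ← 0.66·9.640 = 6.362
Arc 3: start y=0.000, vy=6.362 → t=1.297, apex=2.063, x_land=58.790, impact vy=-6.362
  bounce: vy ← 0.66·6.362 = 4.199
Arc 4: start y=0.000, vy=4.199 → t=0.856, apex=0.899, x_land=67.479, impact vy=-4.199
  bounce: vy ← 0.66·4.199 = 2.771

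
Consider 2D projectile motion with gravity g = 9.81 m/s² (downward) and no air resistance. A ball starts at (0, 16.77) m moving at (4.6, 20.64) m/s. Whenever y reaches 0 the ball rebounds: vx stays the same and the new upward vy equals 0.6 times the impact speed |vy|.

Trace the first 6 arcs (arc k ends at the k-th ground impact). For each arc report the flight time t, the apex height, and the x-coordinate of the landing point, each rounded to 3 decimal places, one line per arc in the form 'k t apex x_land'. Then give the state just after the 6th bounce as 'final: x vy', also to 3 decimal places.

Arc 1: start y=16.770, vy=20.640 → t=4.905, apex=38.483, x_land=22.563, impact vy=-27.478
  bounce: vy ← 0.6·27.478 = 16.487
Arc 2: start y=0.000, vy=16.487 → t=3.361, apex=13.854, x_land=38.025, impact vy=-16.487
  bounce: vy ← 0.6·16.487 = 9.892
Arc 3: start y=0.000, vy=9.892 → t=2.017, apex=4.987, x_land=47.301, impact vy=-9.892
  bounce: vy ← 0.6·9.892 = 5.935
Arc 4: start y=0.000, vy=5.935 → t=1.210, apex=1.795, x_land=52.868, impact vy=-5.935
  bounce: vy ← 0.6·5.935 = 3.561
Arc 5: start y=0.000, vy=3.561 → t=0.726, apex=0.646, x_land=56.207, impact vy=-3.561
  bounce: vy ← 0.6·3.561 = 2.137
Arc 6: start y=0.000, vy=2.137 → t=0.436, apex=0.233, x_land=58.211, impact vy=-2.137
  bounce: vy ← 0.6·2.137 = 1.282

1 4.905 38.483 22.563
2 3.361 13.854 38.025
3 2.017 4.987 47.301
4 1.210 1.795 52.868
5 0.726 0.646 56.207
6 0.436 0.233 58.211
final: 58.211 1.282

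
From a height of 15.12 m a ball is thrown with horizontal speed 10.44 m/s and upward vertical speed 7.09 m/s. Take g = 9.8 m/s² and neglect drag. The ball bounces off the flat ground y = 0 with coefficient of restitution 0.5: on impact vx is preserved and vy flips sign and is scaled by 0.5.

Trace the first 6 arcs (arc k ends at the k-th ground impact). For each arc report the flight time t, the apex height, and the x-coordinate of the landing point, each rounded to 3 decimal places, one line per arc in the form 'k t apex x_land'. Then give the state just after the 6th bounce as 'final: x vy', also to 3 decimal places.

1 2.623 17.685 27.387
2 1.900 4.421 47.220
3 0.950 1.105 57.137
4 0.475 0.276 62.095
5 0.237 0.069 64.575
6 0.119 0.017 65.814
final: 65.814 0.291

Arc 1: start y=15.120, vy=7.090 → t=2.623, apex=17.685, x_land=27.387, impact vy=-18.618
  bounce: vy ← 0.5·18.618 = 9.309
Arc 2: start y=0.000, vy=9.309 → t=1.900, apex=4.421, x_land=47.220, impact vy=-9.309
  bounce: vy ← 0.5·9.309 = 4.654
Arc 3: start y=0.000, vy=4.654 → t=0.950, apex=1.105, x_land=57.137, impact vy=-4.654
  bounce: vy ← 0.5·4.654 = 2.327
Arc 4: start y=0.000, vy=2.327 → t=0.475, apex=0.276, x_land=62.095, impact vy=-2.327
  bounce: vy ← 0.5·2.327 = 1.164
Arc 5: start y=0.000, vy=1.164 → t=0.237, apex=0.069, x_land=64.575, impact vy=-1.164
  bounce: vy ← 0.5·1.164 = 0.582
Arc 6: start y=0.000, vy=0.582 → t=0.119, apex=0.017, x_land=65.814, impact vy=-0.582
  bounce: vy ← 0.5·0.582 = 0.291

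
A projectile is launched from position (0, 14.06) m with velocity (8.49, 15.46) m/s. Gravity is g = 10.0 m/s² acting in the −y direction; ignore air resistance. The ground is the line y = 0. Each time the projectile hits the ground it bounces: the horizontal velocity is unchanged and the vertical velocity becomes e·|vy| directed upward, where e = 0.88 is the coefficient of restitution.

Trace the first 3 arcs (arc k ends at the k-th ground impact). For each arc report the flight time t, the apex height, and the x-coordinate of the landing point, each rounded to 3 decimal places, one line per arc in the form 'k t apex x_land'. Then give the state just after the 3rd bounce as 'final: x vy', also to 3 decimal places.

1 3.827 26.011 32.490
2 4.014 20.143 66.571
3 3.533 15.598 96.562
final: 96.562 15.543

Arc 1: start y=14.060, vy=15.460 → t=3.827, apex=26.011, x_land=32.490, impact vy=-22.808
  bounce: vy ← 0.88·22.808 = 20.071
Arc 2: start y=0.000, vy=20.071 → t=4.014, apex=20.143, x_land=66.571, impact vy=-20.071
  bounce: vy ← 0.88·20.071 = 17.663
Arc 3: start y=0.000, vy=17.663 → t=3.533, apex=15.598, x_land=96.562, impact vy=-17.663
  bounce: vy ← 0.88·17.663 = 15.543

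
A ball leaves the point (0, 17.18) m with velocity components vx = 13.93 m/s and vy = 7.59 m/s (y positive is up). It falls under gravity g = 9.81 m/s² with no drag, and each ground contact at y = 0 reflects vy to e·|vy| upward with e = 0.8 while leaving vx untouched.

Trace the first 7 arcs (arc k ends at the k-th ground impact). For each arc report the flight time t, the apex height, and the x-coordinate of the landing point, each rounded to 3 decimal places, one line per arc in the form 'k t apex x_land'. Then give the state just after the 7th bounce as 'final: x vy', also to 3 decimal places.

Arc 1: start y=17.180, vy=7.590 → t=2.799, apex=20.116, x_land=38.988, impact vy=-19.867
  bounce: vy ← 0.8·19.867 = 15.893
Arc 2: start y=0.000, vy=15.893 → t=3.240, apex=12.874, x_land=84.124, impact vy=-15.893
  bounce: vy ← 0.8·15.893 = 12.715
Arc 3: start y=0.000, vy=12.715 → t=2.592, apex=8.240, x_land=120.233, impact vy=-12.715
  bounce: vy ← 0.8·12.715 = 10.172
Arc 4: start y=0.000, vy=10.172 → t=2.074, apex=5.273, x_land=149.120, impact vy=-10.172
  bounce: vy ← 0.8·10.172 = 8.137
Arc 5: start y=0.000, vy=8.137 → t=1.659, apex=3.375, x_land=172.230, impact vy=-8.137
  bounce: vy ← 0.8·8.137 = 6.510
Arc 6: start y=0.000, vy=6.510 → t=1.327, apex=2.160, x_land=190.717, impact vy=-6.510
  bounce: vy ← 0.8·6.510 = 5.208
Arc 7: start y=0.000, vy=5.208 → t=1.062, apex=1.382, x_land=205.508, impact vy=-5.208
  bounce: vy ← 0.8·5.208 = 4.166

1 2.799 20.116 38.988
2 3.240 12.874 84.124
3 2.592 8.240 120.233
4 2.074 5.273 149.120
5 1.659 3.375 172.230
6 1.327 2.160 190.717
7 1.062 1.382 205.508
final: 205.508 4.166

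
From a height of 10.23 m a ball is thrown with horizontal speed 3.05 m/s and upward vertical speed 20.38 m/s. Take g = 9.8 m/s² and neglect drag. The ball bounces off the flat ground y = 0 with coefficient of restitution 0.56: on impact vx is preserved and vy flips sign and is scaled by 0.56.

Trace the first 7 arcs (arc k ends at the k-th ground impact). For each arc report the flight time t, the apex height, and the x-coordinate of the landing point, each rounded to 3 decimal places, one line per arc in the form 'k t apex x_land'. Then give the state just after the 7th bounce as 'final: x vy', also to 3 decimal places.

Arc 1: start y=10.230, vy=20.380 → t=4.612, apex=31.421, x_land=14.066, impact vy=-24.816
  bounce: vy ← 0.56·24.816 = 13.897
Arc 2: start y=0.000, vy=13.897 → t=2.836, apex=9.854, x_land=22.716, impact vy=-13.897
  bounce: vy ← 0.56·13.897 = 7.782
Arc 3: start y=0.000, vy=7.782 → t=1.588, apex=3.090, x_land=27.561, impact vy=-7.782
  bounce: vy ← 0.56·7.782 = 4.358
Arc 4: start y=0.000, vy=4.358 → t=0.889, apex=0.969, x_land=30.273, impact vy=-4.358
  bounce: vy ← 0.56·4.358 = 2.441
Arc 5: start y=0.000, vy=2.441 → t=0.498, apex=0.304, x_land=31.793, impact vy=-2.441
  bounce: vy ← 0.56·2.441 = 1.367
Arc 6: start y=0.000, vy=1.367 → t=0.279, apex=0.095, x_land=32.643, impact vy=-1.367
  bounce: vy ← 0.56·1.367 = 0.765
Arc 7: start y=0.000, vy=0.765 → t=0.156, apex=0.030, x_land=33.120, impact vy=-0.765
  bounce: vy ← 0.56·0.765 = 0.429

1 4.612 31.421 14.066
2 2.836 9.854 22.716
3 1.588 3.090 27.561
4 0.889 0.969 30.273
5 0.498 0.304 31.793
6 0.279 0.095 32.643
7 0.156 0.030 33.120
final: 33.120 0.429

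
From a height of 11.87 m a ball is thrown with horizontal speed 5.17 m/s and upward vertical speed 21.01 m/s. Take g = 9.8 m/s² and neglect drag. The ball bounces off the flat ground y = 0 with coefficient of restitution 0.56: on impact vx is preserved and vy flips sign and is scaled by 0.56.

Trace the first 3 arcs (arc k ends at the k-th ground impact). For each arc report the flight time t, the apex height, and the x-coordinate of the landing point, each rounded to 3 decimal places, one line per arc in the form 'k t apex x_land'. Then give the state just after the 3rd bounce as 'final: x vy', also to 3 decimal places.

1 4.793 34.391 24.781
2 2.967 10.785 40.121
3 1.662 3.382 48.712
final: 48.712 4.560

Arc 1: start y=11.870, vy=21.010 → t=4.793, apex=34.391, x_land=24.781, impact vy=-25.963
  bounce: vy ← 0.56·25.963 = 14.539
Arc 2: start y=0.000, vy=14.539 → t=2.967, apex=10.785, x_land=40.121, impact vy=-14.539
  bounce: vy ← 0.56·14.539 = 8.142
Arc 3: start y=0.000, vy=8.142 → t=1.662, apex=3.382, x_land=48.712, impact vy=-8.142
  bounce: vy ← 0.56·8.142 = 4.560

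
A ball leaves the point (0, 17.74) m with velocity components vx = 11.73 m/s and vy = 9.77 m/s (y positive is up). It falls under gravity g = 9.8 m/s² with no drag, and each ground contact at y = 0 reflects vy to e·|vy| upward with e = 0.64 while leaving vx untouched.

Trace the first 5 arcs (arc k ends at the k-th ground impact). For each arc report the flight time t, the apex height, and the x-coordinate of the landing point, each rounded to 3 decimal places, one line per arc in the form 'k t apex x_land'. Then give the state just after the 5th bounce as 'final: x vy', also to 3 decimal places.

1 3.145 22.610 36.891
2 2.750 9.261 69.143
3 1.760 3.793 89.785
4 1.126 1.554 102.996
5 0.721 0.636 111.450
final: 111.450 2.260

Arc 1: start y=17.740, vy=9.770 → t=3.145, apex=22.610, x_land=36.891, impact vy=-21.051
  bounce: vy ← 0.64·21.051 = 13.473
Arc 2: start y=0.000, vy=13.473 → t=2.750, apex=9.261, x_land=69.143, impact vy=-13.473
  bounce: vy ← 0.64·13.473 = 8.623
Arc 3: start y=0.000, vy=8.623 → t=1.760, apex=3.793, x_land=89.785, impact vy=-8.623
  bounce: vy ← 0.64·8.623 = 5.518
Arc 4: start y=0.000, vy=5.518 → t=1.126, apex=1.554, x_land=102.996, impact vy=-5.518
  bounce: vy ← 0.64·5.518 = 3.532
Arc 5: start y=0.000, vy=3.532 → t=0.721, apex=0.636, x_land=111.450, impact vy=-3.532
  bounce: vy ← 0.64·3.532 = 2.260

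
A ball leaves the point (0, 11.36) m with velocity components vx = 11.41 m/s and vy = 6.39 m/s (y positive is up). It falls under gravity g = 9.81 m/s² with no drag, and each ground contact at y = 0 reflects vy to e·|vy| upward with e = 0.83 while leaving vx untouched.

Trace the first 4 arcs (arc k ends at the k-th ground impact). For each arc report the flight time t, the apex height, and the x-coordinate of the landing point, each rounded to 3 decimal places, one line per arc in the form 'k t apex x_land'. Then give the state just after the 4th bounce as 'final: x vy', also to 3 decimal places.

1 2.307 13.441 26.320
2 2.748 9.260 57.674
3 2.281 6.379 83.698
4 1.893 4.394 105.298
final: 105.298 7.707

Arc 1: start y=11.360, vy=6.390 → t=2.307, apex=13.441, x_land=26.320, impact vy=-16.239
  bounce: vy ← 0.83·16.239 = 13.479
Arc 2: start y=0.000, vy=13.479 → t=2.748, apex=9.260, x_land=57.674, impact vy=-13.479
  bounce: vy ← 0.83·13.479 = 11.187
Arc 3: start y=0.000, vy=11.187 → t=2.281, apex=6.379, x_land=83.698, impact vy=-11.187
  bounce: vy ← 0.83·11.187 = 9.285
Arc 4: start y=0.000, vy=9.285 → t=1.893, apex=4.394, x_land=105.298, impact vy=-9.285
  bounce: vy ← 0.83·9.285 = 7.707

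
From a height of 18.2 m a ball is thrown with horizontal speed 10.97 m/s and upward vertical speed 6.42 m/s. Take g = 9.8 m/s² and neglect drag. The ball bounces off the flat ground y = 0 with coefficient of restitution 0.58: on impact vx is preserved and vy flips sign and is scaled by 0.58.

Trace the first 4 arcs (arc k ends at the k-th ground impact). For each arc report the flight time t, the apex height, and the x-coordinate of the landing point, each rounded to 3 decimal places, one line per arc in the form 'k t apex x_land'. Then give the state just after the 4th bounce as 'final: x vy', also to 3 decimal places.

1 2.691 20.303 29.516
2 2.361 6.830 55.419
3 1.370 2.298 70.443
4 0.794 0.773 79.156
final: 79.156 2.257

Arc 1: start y=18.200, vy=6.420 → t=2.691, apex=20.303, x_land=29.516, impact vy=-19.948
  bounce: vy ← 0.58·19.948 = 11.570
Arc 2: start y=0.000, vy=11.570 → t=2.361, apex=6.830, x_land=55.419, impact vy=-11.570
  bounce: vy ← 0.58·11.570 = 6.711
Arc 3: start y=0.000, vy=6.711 → t=1.370, apex=2.298, x_land=70.443, impact vy=-6.711
  bounce: vy ← 0.58·6.711 = 3.892
Arc 4: start y=0.000, vy=3.892 → t=0.794, apex=0.773, x_land=79.156, impact vy=-3.892
  bounce: vy ← 0.58·3.892 = 2.257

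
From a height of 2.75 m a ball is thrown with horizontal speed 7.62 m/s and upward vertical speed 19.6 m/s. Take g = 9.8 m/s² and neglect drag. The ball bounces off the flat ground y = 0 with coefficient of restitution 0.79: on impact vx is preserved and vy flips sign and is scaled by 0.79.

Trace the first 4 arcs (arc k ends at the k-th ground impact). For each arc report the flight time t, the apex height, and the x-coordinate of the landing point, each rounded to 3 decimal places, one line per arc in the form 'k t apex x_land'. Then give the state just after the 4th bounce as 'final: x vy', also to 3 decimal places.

1 4.136 22.350 31.514
2 3.374 13.949 57.227
3 2.666 8.705 77.540
4 2.106 5.433 93.588
final: 93.588 8.152

Arc 1: start y=2.750, vy=19.600 → t=4.136, apex=22.350, x_land=31.514, impact vy=-20.930
  bounce: vy ← 0.79·20.930 = 16.535
Arc 2: start y=0.000, vy=16.535 → t=3.374, apex=13.949, x_land=57.227, impact vy=-16.535
  bounce: vy ← 0.79·16.535 = 13.062
Arc 3: start y=0.000, vy=13.062 → t=2.666, apex=8.705, x_land=77.540, impact vy=-13.062
  bounce: vy ← 0.79·13.062 = 10.319
Arc 4: start y=0.000, vy=10.319 → t=2.106, apex=5.433, x_land=93.588, impact vy=-10.319
  bounce: vy ← 0.79·10.319 = 8.152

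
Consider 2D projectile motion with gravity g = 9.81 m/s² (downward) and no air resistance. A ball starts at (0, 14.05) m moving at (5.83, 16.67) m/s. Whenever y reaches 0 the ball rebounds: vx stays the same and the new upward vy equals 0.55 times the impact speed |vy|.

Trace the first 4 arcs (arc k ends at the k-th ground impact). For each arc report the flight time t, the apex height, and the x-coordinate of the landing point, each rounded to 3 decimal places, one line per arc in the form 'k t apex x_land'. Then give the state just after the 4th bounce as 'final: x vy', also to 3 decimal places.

1 4.098 28.214 23.889
2 2.638 8.535 39.270
3 1.451 2.582 47.729
4 0.798 0.781 52.382
final: 52.382 2.153

Arc 1: start y=14.050, vy=16.670 → t=4.098, apex=28.214, x_land=23.889, impact vy=-23.528
  bounce: vy ← 0.55·23.528 = 12.940
Arc 2: start y=0.000, vy=12.940 → t=2.638, apex=8.535, x_land=39.270, impact vy=-12.940
  bounce: vy ← 0.55·12.940 = 7.117
Arc 3: start y=0.000, vy=7.117 → t=1.451, apex=2.582, x_land=47.729, impact vy=-7.117
  bounce: vy ← 0.55·7.117 = 3.914
Arc 4: start y=0.000, vy=3.914 → t=0.798, apex=0.781, x_land=52.382, impact vy=-3.914
  bounce: vy ← 0.55·3.914 = 2.153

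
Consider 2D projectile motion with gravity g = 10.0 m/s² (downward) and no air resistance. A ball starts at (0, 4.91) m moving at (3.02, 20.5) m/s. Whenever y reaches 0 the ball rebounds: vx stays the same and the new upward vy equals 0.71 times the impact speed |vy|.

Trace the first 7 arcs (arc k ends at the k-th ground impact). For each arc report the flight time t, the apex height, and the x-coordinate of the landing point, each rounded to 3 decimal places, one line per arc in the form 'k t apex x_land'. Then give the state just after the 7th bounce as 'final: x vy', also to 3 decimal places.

Arc 1: start y=4.910, vy=20.500 → t=4.327, apex=25.922, x_land=13.067, impact vy=-22.769
  bounce: vy ← 0.71·22.769 = 16.166
Arc 2: start y=0.000, vy=16.166 → t=3.233, apex=13.068, x_land=22.832, impact vy=-16.166
  bounce: vy ← 0.71·16.166 = 11.478
Arc 3: start y=0.000, vy=11.478 → t=2.296, apex=6.587, x_land=29.765, impact vy=-11.478
  bounce: vy ← 0.71·11.478 = 8.149
Arc 4: start y=0.000, vy=8.149 → t=1.630, apex=3.321, x_land=34.687, impact vy=-8.149
  bounce: vy ← 0.71·8.149 = 5.786
Arc 5: start y=0.000, vy=5.786 → t=1.157, apex=1.674, x_land=38.182, impact vy=-5.786
  bounce: vy ← 0.71·5.786 = 4.108
Arc 6: start y=0.000, vy=4.108 → t=0.822, apex=0.844, x_land=40.663, impact vy=-4.108
  bounce: vy ← 0.71·4.108 = 2.917
Arc 7: start y=0.000, vy=2.917 → t=0.583, apex=0.425, x_land=42.425, impact vy=-2.917
  bounce: vy ← 0.71·2.917 = 2.071

1 4.327 25.922 13.067
2 3.233 13.068 22.832
3 2.296 6.587 29.765
4 1.630 3.321 34.687
5 1.157 1.674 38.182
6 0.822 0.844 40.663
7 0.583 0.425 42.425
final: 42.425 2.071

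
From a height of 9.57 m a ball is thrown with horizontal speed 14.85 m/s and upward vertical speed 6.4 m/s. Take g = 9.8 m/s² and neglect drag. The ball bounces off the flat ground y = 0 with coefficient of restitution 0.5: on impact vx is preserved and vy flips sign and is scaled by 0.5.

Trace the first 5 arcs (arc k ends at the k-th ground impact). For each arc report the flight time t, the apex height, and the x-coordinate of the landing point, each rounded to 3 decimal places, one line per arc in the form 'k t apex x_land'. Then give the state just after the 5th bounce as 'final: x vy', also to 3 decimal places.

1 2.196 11.660 32.605
2 1.543 2.915 55.513
3 0.771 0.729 66.966
4 0.386 0.182 72.693
5 0.193 0.046 75.556
final: 75.556 0.472

Arc 1: start y=9.570, vy=6.400 → t=2.196, apex=11.660, x_land=32.605, impact vy=-15.117
  bounce: vy ← 0.5·15.117 = 7.559
Arc 2: start y=0.000, vy=7.559 → t=1.543, apex=2.915, x_land=55.513, impact vy=-7.559
  bounce: vy ← 0.5·7.559 = 3.779
Arc 3: start y=0.000, vy=3.779 → t=0.771, apex=0.729, x_land=66.966, impact vy=-3.779
  bounce: vy ← 0.5·3.779 = 1.890
Arc 4: start y=0.000, vy=1.890 → t=0.386, apex=0.182, x_land=72.693, impact vy=-1.890
  bounce: vy ← 0.5·1.890 = 0.945
Arc 5: start y=0.000, vy=0.945 → t=0.193, apex=0.046, x_land=75.556, impact vy=-0.945
  bounce: vy ← 0.5·0.945 = 0.472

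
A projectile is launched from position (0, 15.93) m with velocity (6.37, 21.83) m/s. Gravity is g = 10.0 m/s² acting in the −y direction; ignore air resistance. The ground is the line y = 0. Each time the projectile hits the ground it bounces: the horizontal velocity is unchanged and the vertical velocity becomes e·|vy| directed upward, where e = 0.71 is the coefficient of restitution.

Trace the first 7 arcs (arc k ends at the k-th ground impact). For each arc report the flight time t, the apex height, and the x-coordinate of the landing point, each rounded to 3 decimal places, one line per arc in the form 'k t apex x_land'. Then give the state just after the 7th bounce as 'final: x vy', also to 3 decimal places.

Arc 1: start y=15.930, vy=21.830 → t=5.003, apex=39.757, x_land=31.868, impact vy=-28.198
  bounce: vy ← 0.71·28.198 = 20.021
Arc 2: start y=0.000, vy=20.021 → t=4.004, apex=20.042, x_land=57.375, impact vy=-20.021
  bounce: vy ← 0.71·20.021 = 14.215
Arc 3: start y=0.000, vy=14.215 → t=2.843, apex=10.103, x_land=75.484, impact vy=-14.215
  bounce: vy ← 0.71·14.215 = 10.093
Arc 4: start y=0.000, vy=10.093 → t=2.019, apex=5.093, x_land=88.342, impact vy=-10.093
  bounce: vy ← 0.71·10.093 = 7.166
Arc 5: start y=0.000, vy=7.166 → t=1.433, apex=2.567, x_land=97.471, impact vy=-7.166
  bounce: vy ← 0.71·7.166 = 5.088
Arc 6: start y=0.000, vy=5.088 → t=1.018, apex=1.294, x_land=103.953, impact vy=-5.088
  bounce: vy ← 0.71·5.088 = 3.612
Arc 7: start y=0.000, vy=3.612 → t=0.722, apex=0.652, x_land=108.555, impact vy=-3.612
  bounce: vy ← 0.71·3.612 = 2.565

1 5.003 39.757 31.868
2 4.004 20.042 57.375
3 2.843 10.103 75.484
4 2.019 5.093 88.342
5 1.433 2.567 97.471
6 1.018 1.294 103.953
7 0.722 0.652 108.555
final: 108.555 2.565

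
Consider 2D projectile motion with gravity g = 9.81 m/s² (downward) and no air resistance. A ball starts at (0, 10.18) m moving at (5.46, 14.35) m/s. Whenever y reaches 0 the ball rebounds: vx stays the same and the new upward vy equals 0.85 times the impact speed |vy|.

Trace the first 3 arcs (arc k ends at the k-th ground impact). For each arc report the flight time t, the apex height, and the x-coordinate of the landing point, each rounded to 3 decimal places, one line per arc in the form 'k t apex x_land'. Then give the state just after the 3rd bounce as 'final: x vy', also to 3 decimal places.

1 3.516 20.676 19.197
2 3.490 14.938 38.254
3 2.967 10.793 54.452
final: 54.452 12.369

Arc 1: start y=10.180, vy=14.350 → t=3.516, apex=20.676, x_land=19.197, impact vy=-20.141
  bounce: vy ← 0.85·20.141 = 17.120
Arc 2: start y=0.000, vy=17.120 → t=3.490, apex=14.938, x_land=38.254, impact vy=-17.120
  bounce: vy ← 0.85·17.120 = 14.552
Arc 3: start y=0.000, vy=14.552 → t=2.967, apex=10.793, x_land=54.452, impact vy=-14.552
  bounce: vy ← 0.85·14.552 = 12.369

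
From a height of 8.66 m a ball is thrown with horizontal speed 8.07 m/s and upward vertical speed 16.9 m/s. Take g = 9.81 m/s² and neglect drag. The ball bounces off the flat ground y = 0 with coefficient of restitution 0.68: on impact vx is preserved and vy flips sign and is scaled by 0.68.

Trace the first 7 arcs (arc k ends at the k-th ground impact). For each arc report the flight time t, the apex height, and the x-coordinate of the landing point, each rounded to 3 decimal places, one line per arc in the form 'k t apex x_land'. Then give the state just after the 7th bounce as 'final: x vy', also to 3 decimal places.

1 3.898 23.217 31.460
2 2.959 10.736 55.338
3 2.012 4.964 71.575
4 1.368 2.295 82.616
5 0.930 1.061 90.124
6 0.633 0.491 95.229
7 0.430 0.227 98.701
final: 98.701 1.435

Arc 1: start y=8.660, vy=16.900 → t=3.898, apex=23.217, x_land=31.460, impact vy=-21.343
  bounce: vy ← 0.68·21.343 = 14.513
Arc 2: start y=0.000, vy=14.513 → t=2.959, apex=10.736, x_land=55.338, impact vy=-14.513
  bounce: vy ← 0.68·14.513 = 9.869
Arc 3: start y=0.000, vy=9.869 → t=2.012, apex=4.964, x_land=71.575, impact vy=-9.869
  bounce: vy ← 0.68·9.869 = 6.711
Arc 4: start y=0.000, vy=6.711 → t=1.368, apex=2.295, x_land=82.616, impact vy=-6.711
  bounce: vy ← 0.68·6.711 = 4.563
Arc 5: start y=0.000, vy=4.563 → t=0.930, apex=1.061, x_land=90.124, impact vy=-4.563
  bounce: vy ← 0.68·4.563 = 3.103
Arc 6: start y=0.000, vy=3.103 → t=0.633, apex=0.491, x_land=95.229, impact vy=-3.103
  bounce: vy ← 0.68·3.103 = 2.110
Arc 7: start y=0.000, vy=2.110 → t=0.430, apex=0.227, x_land=98.701, impact vy=-2.110
  bounce: vy ← 0.68·2.110 = 1.435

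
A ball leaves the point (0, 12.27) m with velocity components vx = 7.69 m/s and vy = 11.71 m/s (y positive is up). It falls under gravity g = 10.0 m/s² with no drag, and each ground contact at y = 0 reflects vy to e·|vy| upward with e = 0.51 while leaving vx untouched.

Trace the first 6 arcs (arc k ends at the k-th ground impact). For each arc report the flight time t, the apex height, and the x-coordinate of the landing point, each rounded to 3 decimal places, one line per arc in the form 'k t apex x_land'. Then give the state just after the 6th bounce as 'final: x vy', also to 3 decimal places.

1 3.127 19.126 24.045
2 1.995 4.975 39.386
3 1.017 1.294 47.210
4 0.519 0.337 51.201
5 0.265 0.088 53.236
6 0.135 0.023 54.273
final: 54.273 0.344

Arc 1: start y=12.270, vy=11.710 → t=3.127, apex=19.126, x_land=24.045, impact vy=-19.558
  bounce: vy ← 0.51·19.558 = 9.975
Arc 2: start y=0.000, vy=9.975 → t=1.995, apex=4.975, x_land=39.386, impact vy=-9.975
  bounce: vy ← 0.51·9.975 = 5.087
Arc 3: start y=0.000, vy=5.087 → t=1.017, apex=1.294, x_land=47.210, impact vy=-5.087
  bounce: vy ← 0.51·5.087 = 2.594
Arc 4: start y=0.000, vy=2.594 → t=0.519, apex=0.337, x_land=51.201, impact vy=-2.594
  bounce: vy ← 0.51·2.594 = 1.323
Arc 5: start y=0.000, vy=1.323 → t=0.265, apex=0.088, x_land=53.236, impact vy=-1.323
  bounce: vy ← 0.51·1.323 = 0.675
Arc 6: start y=0.000, vy=0.675 → t=0.135, apex=0.023, x_land=54.273, impact vy=-0.675
  bounce: vy ← 0.51·0.675 = 0.344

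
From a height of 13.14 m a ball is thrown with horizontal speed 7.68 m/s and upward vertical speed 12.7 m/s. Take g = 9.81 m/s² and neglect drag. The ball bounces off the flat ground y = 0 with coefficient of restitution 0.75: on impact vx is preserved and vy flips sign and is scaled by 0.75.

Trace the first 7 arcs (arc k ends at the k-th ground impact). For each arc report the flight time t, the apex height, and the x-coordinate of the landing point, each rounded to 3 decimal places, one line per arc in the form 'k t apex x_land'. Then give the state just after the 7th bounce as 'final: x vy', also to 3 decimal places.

Arc 1: start y=13.140, vy=12.700 → t=3.381, apex=21.361, x_land=25.969, impact vy=-20.472
  bounce: vy ← 0.75·20.472 = 15.354
Arc 2: start y=0.000, vy=15.354 → t=3.130, apex=12.015, x_land=50.010, impact vy=-15.354
  bounce: vy ← 0.75·15.354 = 11.515
Arc 3: start y=0.000, vy=11.515 → t=2.348, apex=6.759, x_land=68.040, impact vy=-11.515
  bounce: vy ← 0.75·11.515 = 8.637
Arc 4: start y=0.000, vy=8.637 → t=1.761, apex=3.802, x_land=81.563, impact vy=-8.637
  bounce: vy ← 0.75·8.637 = 6.477
Arc 5: start y=0.000, vy=6.477 → t=1.321, apex=2.138, x_land=91.705, impact vy=-6.477
  bounce: vy ← 0.75·6.477 = 4.858
Arc 6: start y=0.000, vy=4.858 → t=0.990, apex=1.203, x_land=99.311, impact vy=-4.858
  bounce: vy ← 0.75·4.858 = 3.644
Arc 7: start y=0.000, vy=3.644 → t=0.743, apex=0.677, x_land=105.016, impact vy=-3.644
  bounce: vy ← 0.75·3.644 = 2.733

1 3.381 21.361 25.969
2 3.130 12.015 50.010
3 2.348 6.759 68.040
4 1.761 3.802 81.563
5 1.321 2.138 91.705
6 0.990 1.203 99.311
7 0.743 0.677 105.016
final: 105.016 2.733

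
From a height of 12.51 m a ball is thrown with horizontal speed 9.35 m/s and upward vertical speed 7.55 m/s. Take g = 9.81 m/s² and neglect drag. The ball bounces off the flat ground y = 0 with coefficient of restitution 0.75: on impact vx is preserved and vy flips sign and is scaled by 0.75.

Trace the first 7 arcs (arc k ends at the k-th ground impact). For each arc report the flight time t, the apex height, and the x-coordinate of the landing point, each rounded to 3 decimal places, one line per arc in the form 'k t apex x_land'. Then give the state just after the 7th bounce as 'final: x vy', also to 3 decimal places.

1 2.542 15.415 23.772
2 2.659 8.671 48.635
3 1.994 4.878 67.282
4 1.496 2.744 81.268
5 1.122 1.543 91.757
6 0.841 0.868 99.624
7 0.631 0.488 105.524
final: 105.524 2.321

Arc 1: start y=12.510, vy=7.550 → t=2.542, apex=15.415, x_land=23.772, impact vy=-17.391
  bounce: vy ← 0.75·17.391 = 13.043
Arc 2: start y=0.000, vy=13.043 → t=2.659, apex=8.671, x_land=48.635, impact vy=-13.043
  bounce: vy ← 0.75·13.043 = 9.782
Arc 3: start y=0.000, vy=9.782 → t=1.994, apex=4.878, x_land=67.282, impact vy=-9.782
  bounce: vy ← 0.75·9.782 = 7.337
Arc 4: start y=0.000, vy=7.337 → t=1.496, apex=2.744, x_land=81.268, impact vy=-7.337
  bounce: vy ← 0.75·7.337 = 5.503
Arc 5: start y=0.000, vy=5.503 → t=1.122, apex=1.543, x_land=91.757, impact vy=-5.503
  bounce: vy ← 0.75·5.503 = 4.127
Arc 6: start y=0.000, vy=4.127 → t=0.841, apex=0.868, x_land=99.624, impact vy=-4.127
  bounce: vy ← 0.75·4.127 = 3.095
Arc 7: start y=0.000, vy=3.095 → t=0.631, apex=0.488, x_land=105.524, impact vy=-3.095
  bounce: vy ← 0.75·3.095 = 2.321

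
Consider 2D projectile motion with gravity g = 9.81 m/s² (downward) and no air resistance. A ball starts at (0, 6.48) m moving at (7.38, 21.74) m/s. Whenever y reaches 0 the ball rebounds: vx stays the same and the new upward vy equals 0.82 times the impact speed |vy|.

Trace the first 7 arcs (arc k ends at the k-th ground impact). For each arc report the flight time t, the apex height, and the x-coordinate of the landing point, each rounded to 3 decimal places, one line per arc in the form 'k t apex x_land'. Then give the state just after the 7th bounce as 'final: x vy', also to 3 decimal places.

1 4.713 30.569 34.779
2 4.094 20.555 64.994
3 3.357 13.821 89.770
4 2.753 9.293 110.086
5 2.257 6.249 126.746
6 1.851 4.202 140.407
7 1.518 2.825 151.609
final: 151.609 6.105

Arc 1: start y=6.480, vy=21.740 → t=4.713, apex=30.569, x_land=34.779, impact vy=-24.490
  bounce: vy ← 0.82·24.490 = 20.082
Arc 2: start y=0.000, vy=20.082 → t=4.094, apex=20.555, x_land=64.994, impact vy=-20.082
  bounce: vy ← 0.82·20.082 = 16.467
Arc 3: start y=0.000, vy=16.467 → t=3.357, apex=13.821, x_land=89.770, impact vy=-16.467
  bounce: vy ← 0.82·16.467 = 13.503
Arc 4: start y=0.000, vy=13.503 → t=2.753, apex=9.293, x_land=110.086, impact vy=-13.503
  bounce: vy ← 0.82·13.503 = 11.073
Arc 5: start y=0.000, vy=11.073 → t=2.257, apex=6.249, x_land=126.746, impact vy=-11.073
  bounce: vy ← 0.82·11.073 = 9.079
Arc 6: start y=0.000, vy=9.079 → t=1.851, apex=4.202, x_land=140.407, impact vy=-9.079
  bounce: vy ← 0.82·9.079 = 7.445
Arc 7: start y=0.000, vy=7.445 → t=1.518, apex=2.825, x_land=151.609, impact vy=-7.445
  bounce: vy ← 0.82·7.445 = 6.105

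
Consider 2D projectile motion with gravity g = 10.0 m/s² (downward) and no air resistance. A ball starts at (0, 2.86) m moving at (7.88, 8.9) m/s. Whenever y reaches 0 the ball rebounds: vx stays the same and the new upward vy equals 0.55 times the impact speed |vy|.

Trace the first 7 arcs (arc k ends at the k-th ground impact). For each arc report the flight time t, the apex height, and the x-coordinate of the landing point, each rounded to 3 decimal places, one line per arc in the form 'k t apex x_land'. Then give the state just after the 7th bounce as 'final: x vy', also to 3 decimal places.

Arc 1: start y=2.860, vy=8.900 → t=2.058, apex=6.821, x_land=16.217, impact vy=-11.679
  bounce: vy ← 0.55·11.679 = 6.424
Arc 2: start y=0.000, vy=6.424 → t=1.285, apex=2.063, x_land=26.340, impact vy=-6.424
  bounce: vy ← 0.55·6.424 = 3.533
Arc 3: start y=0.000, vy=3.533 → t=0.707, apex=0.624, x_land=31.908, impact vy=-3.533
  bounce: vy ← 0.55·3.533 = 1.943
Arc 4: start y=0.000, vy=1.943 → t=0.389, apex=0.189, x_land=34.971, impact vy=-1.943
  bounce: vy ← 0.55·1.943 = 1.069
Arc 5: start y=0.000, vy=1.069 → t=0.214, apex=0.057, x_land=36.655, impact vy=-1.069
  bounce: vy ← 0.55·1.069 = 0.588
Arc 6: start y=0.000, vy=0.588 → t=0.118, apex=0.017, x_land=37.582, impact vy=-0.588
  bounce: vy ← 0.55·0.588 = 0.323
Arc 7: start y=0.000, vy=0.323 → t=0.065, apex=0.005, x_land=38.091, impact vy=-0.323
  bounce: vy ← 0.55·0.323 = 0.178

1 2.058 6.821 16.217
2 1.285 2.063 26.340
3 0.707 0.624 31.908
4 0.389 0.189 34.971
5 0.214 0.057 36.655
6 0.118 0.017 37.582
7 0.065 0.005 38.091
final: 38.091 0.178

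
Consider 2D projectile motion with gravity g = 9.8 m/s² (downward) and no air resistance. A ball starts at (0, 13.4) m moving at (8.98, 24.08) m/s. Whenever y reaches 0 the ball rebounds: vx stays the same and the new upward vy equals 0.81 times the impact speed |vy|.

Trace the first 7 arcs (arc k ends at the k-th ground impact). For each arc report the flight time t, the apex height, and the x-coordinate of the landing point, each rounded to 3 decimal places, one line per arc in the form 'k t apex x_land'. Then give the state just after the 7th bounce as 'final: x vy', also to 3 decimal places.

1 5.419 42.984 48.662
2 4.798 28.202 91.749
3 3.886 18.503 126.650
4 3.148 12.140 154.919
5 2.550 7.965 177.817
6 2.065 5.226 196.365
7 1.673 3.429 211.388
final: 211.388 6.640

Arc 1: start y=13.400, vy=24.080 → t=5.419, apex=42.984, x_land=48.662, impact vy=-29.026
  bounce: vy ← 0.81·29.026 = 23.511
Arc 2: start y=0.000, vy=23.511 → t=4.798, apex=28.202, x_land=91.749, impact vy=-23.511
  bounce: vy ← 0.81·23.511 = 19.044
Arc 3: start y=0.000, vy=19.044 → t=3.886, apex=18.503, x_land=126.650, impact vy=-19.044
  bounce: vy ← 0.81·19.044 = 15.425
Arc 4: start y=0.000, vy=15.425 → t=3.148, apex=12.140, x_land=154.919, impact vy=-15.425
  bounce: vy ← 0.81·15.425 = 12.495
Arc 5: start y=0.000, vy=12.495 → t=2.550, apex=7.965, x_land=177.817, impact vy=-12.495
  bounce: vy ← 0.81·12.495 = 10.121
Arc 6: start y=0.000, vy=10.121 → t=2.065, apex=5.226, x_land=196.365, impact vy=-10.121
  bounce: vy ← 0.81·10.121 = 8.198
Arc 7: start y=0.000, vy=8.198 → t=1.673, apex=3.429, x_land=211.388, impact vy=-8.198
  bounce: vy ← 0.81·8.198 = 6.640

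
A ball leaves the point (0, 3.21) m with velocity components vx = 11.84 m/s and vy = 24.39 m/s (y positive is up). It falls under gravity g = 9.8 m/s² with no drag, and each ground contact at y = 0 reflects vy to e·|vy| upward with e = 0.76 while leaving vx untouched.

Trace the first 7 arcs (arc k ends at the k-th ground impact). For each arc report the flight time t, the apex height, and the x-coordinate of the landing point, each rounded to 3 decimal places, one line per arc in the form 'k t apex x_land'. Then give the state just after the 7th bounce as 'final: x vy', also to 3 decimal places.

Arc 1: start y=3.210, vy=24.390 → t=5.106, apex=33.561, x_land=60.453, impact vy=-25.647
  bounce: vy ← 0.76·25.647 = 19.492
Arc 2: start y=0.000, vy=19.492 → t=3.978, apex=19.385, x_land=107.552, impact vy=-19.492
  bounce: vy ← 0.76·19.492 = 14.814
Arc 3: start y=0.000, vy=14.814 → t=3.023, apex=11.197, x_land=143.348, impact vy=-14.814
  bounce: vy ← 0.76·14.814 = 11.259
Arc 4: start y=0.000, vy=11.259 → t=2.298, apex=6.467, x_land=170.552, impact vy=-11.259
  bounce: vy ← 0.76·11.259 = 8.557
Arc 5: start y=0.000, vy=8.557 → t=1.746, apex=3.735, x_land=191.227, impact vy=-8.557
  bounce: vy ← 0.76·8.557 = 6.503
Arc 6: start y=0.000, vy=6.503 → t=1.327, apex=2.158, x_land=206.941, impact vy=-6.503
  bounce: vy ← 0.76·6.503 = 4.942
Arc 7: start y=0.000, vy=4.942 → t=1.009, apex=1.246, x_land=218.883, impact vy=-4.942
  bounce: vy ← 0.76·4.942 = 3.756

1 5.106 33.561 60.453
2 3.978 19.385 107.552
3 3.023 11.197 143.348
4 2.298 6.467 170.552
5 1.746 3.735 191.227
6 1.327 2.158 206.941
7 1.009 1.246 218.883
final: 218.883 3.756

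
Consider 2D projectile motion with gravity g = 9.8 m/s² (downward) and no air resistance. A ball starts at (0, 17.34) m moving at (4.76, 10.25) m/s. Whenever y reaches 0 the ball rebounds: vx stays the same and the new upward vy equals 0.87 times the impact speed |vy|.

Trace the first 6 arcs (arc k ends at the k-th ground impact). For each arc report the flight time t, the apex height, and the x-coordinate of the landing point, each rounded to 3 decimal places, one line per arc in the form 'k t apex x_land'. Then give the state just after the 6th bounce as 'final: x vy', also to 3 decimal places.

1 3.198 22.700 15.224
2 3.745 17.182 33.051
3 3.258 13.005 48.560
4 2.835 9.843 62.053
5 2.466 7.451 73.792
6 2.146 5.639 84.005
final: 84.005 9.147

Arc 1: start y=17.340, vy=10.250 → t=3.198, apex=22.700, x_land=15.224, impact vy=-21.093
  bounce: vy ← 0.87·21.093 = 18.351
Arc 2: start y=0.000, vy=18.351 → t=3.745, apex=17.182, x_land=33.051, impact vy=-18.351
  bounce: vy ← 0.87·18.351 = 15.966
Arc 3: start y=0.000, vy=15.966 → t=3.258, apex=13.005, x_land=48.560, impact vy=-15.966
  bounce: vy ← 0.87·15.966 = 13.890
Arc 4: start y=0.000, vy=13.890 → t=2.835, apex=9.843, x_land=62.053, impact vy=-13.890
  bounce: vy ← 0.87·13.890 = 12.084
Arc 5: start y=0.000, vy=12.084 → t=2.466, apex=7.451, x_land=73.792, impact vy=-12.084
  bounce: vy ← 0.87·12.084 = 10.513
Arc 6: start y=0.000, vy=10.513 → t=2.146, apex=5.639, x_land=84.005, impact vy=-10.513
  bounce: vy ← 0.87·10.513 = 9.147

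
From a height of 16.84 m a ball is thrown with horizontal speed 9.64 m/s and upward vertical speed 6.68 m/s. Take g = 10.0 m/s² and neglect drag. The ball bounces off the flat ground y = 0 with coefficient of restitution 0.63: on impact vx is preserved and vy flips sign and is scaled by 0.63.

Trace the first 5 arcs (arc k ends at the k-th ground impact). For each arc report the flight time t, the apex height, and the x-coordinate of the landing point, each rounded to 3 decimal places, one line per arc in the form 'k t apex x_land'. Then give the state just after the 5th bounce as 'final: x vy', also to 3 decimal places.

Arc 1: start y=16.840, vy=6.680 → t=2.621, apex=19.071, x_land=25.266, impact vy=-19.530
  bounce: vy ← 0.63·19.530 = 12.304
Arc 2: start y=0.000, vy=12.304 → t=2.461, apex=7.569, x_land=48.988, impact vy=-12.304
  bounce: vy ← 0.63·12.304 = 7.751
Arc 3: start y=0.000, vy=7.751 → t=1.550, apex=3.004, x_land=63.933, impact vy=-7.751
  bounce: vy ← 0.63·7.751 = 4.883
Arc 4: start y=0.000, vy=4.883 → t=0.977, apex=1.192, x_land=73.349, impact vy=-4.883
  bounce: vy ← 0.63·4.883 = 3.077
Arc 5: start y=0.000, vy=3.077 → t=0.615, apex=0.473, x_land=79.280, impact vy=-3.077
  bounce: vy ← 0.63·3.077 = 1.938

1 2.621 19.071 25.266
2 2.461 7.569 48.988
3 1.550 3.004 63.933
4 0.977 1.192 73.349
5 0.615 0.473 79.280
final: 79.280 1.938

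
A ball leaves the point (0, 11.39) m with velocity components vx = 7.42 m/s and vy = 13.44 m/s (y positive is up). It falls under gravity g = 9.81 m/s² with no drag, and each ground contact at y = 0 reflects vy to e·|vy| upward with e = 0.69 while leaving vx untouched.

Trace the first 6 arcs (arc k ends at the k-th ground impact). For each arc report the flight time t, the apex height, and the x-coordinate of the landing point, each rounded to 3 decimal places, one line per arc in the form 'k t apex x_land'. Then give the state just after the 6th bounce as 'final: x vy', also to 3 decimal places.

1 3.419 20.597 25.370
2 2.828 9.806 46.353
3 1.951 4.669 60.831
4 1.346 2.223 70.821
5 0.929 1.058 77.714
6 0.641 0.504 82.470
final: 82.470 2.169

Arc 1: start y=11.390, vy=13.440 → t=3.419, apex=20.597, x_land=25.370, impact vy=-20.102
  bounce: vy ← 0.69·20.102 = 13.871
Arc 2: start y=0.000, vy=13.871 → t=2.828, apex=9.806, x_land=46.353, impact vy=-13.871
  bounce: vy ← 0.69·13.871 = 9.571
Arc 3: start y=0.000, vy=9.571 → t=1.951, apex=4.669, x_land=60.831, impact vy=-9.571
  bounce: vy ← 0.69·9.571 = 6.604
Arc 4: start y=0.000, vy=6.604 → t=1.346, apex=2.223, x_land=70.821, impact vy=-6.604
  bounce: vy ← 0.69·6.604 = 4.557
Arc 5: start y=0.000, vy=4.557 → t=0.929, apex=1.058, x_land=77.714, impact vy=-4.557
  bounce: vy ← 0.69·4.557 = 3.144
Arc 6: start y=0.000, vy=3.144 → t=0.641, apex=0.504, x_land=82.470, impact vy=-3.144
  bounce: vy ← 0.69·3.144 = 2.169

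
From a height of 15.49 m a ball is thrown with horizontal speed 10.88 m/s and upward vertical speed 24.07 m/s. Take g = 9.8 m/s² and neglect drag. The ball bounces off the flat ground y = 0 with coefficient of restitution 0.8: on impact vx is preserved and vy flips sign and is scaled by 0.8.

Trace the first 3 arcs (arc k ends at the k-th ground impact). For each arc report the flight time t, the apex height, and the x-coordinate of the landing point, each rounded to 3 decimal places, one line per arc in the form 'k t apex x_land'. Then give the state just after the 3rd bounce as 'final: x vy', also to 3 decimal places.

Arc 1: start y=15.490, vy=24.070 → t=5.488, apex=45.049, x_land=59.712, impact vy=-29.715
  bounce: vy ← 0.8·29.715 = 23.772
Arc 2: start y=0.000, vy=23.772 → t=4.851, apex=28.832, x_land=112.495, impact vy=-23.772
  bounce: vy ← 0.8·23.772 = 19.017
Arc 3: start y=0.000, vy=19.017 → t=3.881, apex=18.452, x_land=154.722, impact vy=-19.017
  bounce: vy ← 0.8·19.017 = 15.214

1 5.488 45.049 59.712
2 4.851 28.832 112.495
3 3.881 18.452 154.722
final: 154.722 15.214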